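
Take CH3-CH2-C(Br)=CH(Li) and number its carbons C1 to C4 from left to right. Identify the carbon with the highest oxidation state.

C3

Count +1 for every bond to an atom more electronegative than carbon and −1 for every bond to one less electronegative; C–C bonds are 0. Tallying each carbon:
C1: 1C, 3H → 0 − 3 = -3
C2: 2C, 2H → 0 − 2 = -2
C3: 3C, 1Br → 0 + 1 = +1
C4: 2C, 1H, 1Li → 0 − 1 − 1 = -2
The most oxidised carbon is C3 at +1.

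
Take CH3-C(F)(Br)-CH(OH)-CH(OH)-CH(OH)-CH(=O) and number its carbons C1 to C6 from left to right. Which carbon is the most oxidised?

Count +1 for every bond to an atom more electronegative than carbon and −1 for every bond to one less electronegative; C–C bonds are 0. Tallying each carbon:
C1: 1C, 3H → 0 − 3 = -3
C2: 2C, 1F, 1Br → 0 + 1 + 1 = +2
C3: 2C, 1H, 1O → 0 − 1 + 1 = 0
C4: 2C, 1H, 1O → 0 − 1 + 1 = 0
C5: 2C, 1H, 1O → 0 − 1 + 1 = 0
C6: 1C, 1H, 2O → 0 − 1 + 2 = +1
The most oxidised carbon is C2 at +2.

C2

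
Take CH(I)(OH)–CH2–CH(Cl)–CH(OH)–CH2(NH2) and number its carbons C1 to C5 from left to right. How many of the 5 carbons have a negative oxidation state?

2

Bonds to more-electronegative neighbours contribute +1 each, bonds to H or metals contribute −1 each, and C–C bonds contribute 0. Tallying each carbon:
C1: 1C, 1H, 1O, 1I → 0 − 1 + 1 + 1 = +1
C2: 2C, 2H → 0 − 2 = -2
C3: 2C, 1H, 1Cl → 0 − 1 + 1 = 0
C4: 2C, 1H, 1O → 0 − 1 + 1 = 0
C5: 1C, 2H, 1N → 0 − 2 + 1 = -1
2 carbons (C2, C5) meet the condition.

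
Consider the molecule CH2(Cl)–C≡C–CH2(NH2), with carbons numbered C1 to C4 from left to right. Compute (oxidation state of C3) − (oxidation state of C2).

0

C3: 4C → 0 = 0
C2: 4C → 0 = 0
Difference: 0 − (0) = 0.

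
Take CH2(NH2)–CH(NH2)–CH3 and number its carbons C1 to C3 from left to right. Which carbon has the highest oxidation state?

Tallying each carbon's bonds:
C1: 1C, 2H, 1N → 0 − 2 + 1 = -1
C2: 2C, 1H, 1N → 0 − 1 + 1 = 0
C3: 1C, 3H → 0 − 3 = -3
The most oxidised carbon is C2 at 0.

C2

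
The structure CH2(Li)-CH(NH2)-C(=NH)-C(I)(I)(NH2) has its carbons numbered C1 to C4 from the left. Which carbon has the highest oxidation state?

Tallying each carbon's bonds:
C1: 1C, 2H, 1Li → 0 − 2 − 1 = -3
C2: 2C, 1H, 1N → 0 − 1 + 1 = 0
C3: 2C, 2N → 0 + 2 = +2
C4: 1C, 1N, 2I → 0 + 1 + 2 = +3
The most oxidised carbon is C4 at +3.

C4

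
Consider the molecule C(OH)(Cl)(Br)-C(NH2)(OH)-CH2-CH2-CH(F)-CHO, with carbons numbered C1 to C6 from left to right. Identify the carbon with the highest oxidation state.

C1

Tallying each carbon's bonds:
C1: 1C, 1O, 1Cl, 1Br → 0 + 1 + 1 + 1 = +3
C2: 2C, 1O, 1N → 0 + 1 + 1 = +2
C3: 2C, 2H → 0 − 2 = -2
C4: 2C, 2H → 0 − 2 = -2
C5: 2C, 1H, 1F → 0 − 1 + 1 = 0
C6: 1C, 1H, 2O → 0 − 1 + 2 = +1
The most oxidised carbon is C1 at +3.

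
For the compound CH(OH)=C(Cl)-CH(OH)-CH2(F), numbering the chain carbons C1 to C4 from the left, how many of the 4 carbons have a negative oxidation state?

1

Tallying each carbon's bonds:
C1: 2C, 1H, 1O → 0 − 1 + 1 = 0
C2: 3C, 1Cl → 0 + 1 = +1
C3: 2C, 1H, 1O → 0 − 1 + 1 = 0
C4: 1C, 2H, 1F → 0 − 2 + 1 = -1
1 carbon (C4) meets the condition.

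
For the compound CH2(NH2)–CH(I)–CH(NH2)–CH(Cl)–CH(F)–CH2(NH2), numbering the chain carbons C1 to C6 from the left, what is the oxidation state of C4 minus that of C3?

C4: 2C, 1H, 1Cl → 0 − 1 + 1 = 0
C3: 2C, 1H, 1N → 0 − 1 + 1 = 0
Difference: 0 − (0) = 0.

0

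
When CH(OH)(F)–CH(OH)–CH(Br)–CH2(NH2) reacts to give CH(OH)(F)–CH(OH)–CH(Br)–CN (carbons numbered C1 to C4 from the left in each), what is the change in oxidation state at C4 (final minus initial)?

+4

Before: C4 has 1 bond to C, 2 bonds to H, 1 bond to N → oxidation state -1.
After: C4 has 1 bond to C, 3 bonds to N → oxidation state +3.
Δ = +3 − (-1) = +4, so this is an oxidation at C4.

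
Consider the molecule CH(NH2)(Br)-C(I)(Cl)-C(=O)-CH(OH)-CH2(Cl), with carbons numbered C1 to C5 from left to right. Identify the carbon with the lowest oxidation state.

Tallying each carbon's bonds:
C1: 1C, 1H, 1N, 1Br → 0 − 1 + 1 + 1 = +1
C2: 2C, 1Cl, 1I → 0 + 1 + 1 = +2
C3: 2C, 2O → 0 + 2 = +2
C4: 2C, 1H, 1O → 0 − 1 + 1 = 0
C5: 1C, 2H, 1Cl → 0 − 2 + 1 = -1
The most reduced carbon is C5 at -1.

C5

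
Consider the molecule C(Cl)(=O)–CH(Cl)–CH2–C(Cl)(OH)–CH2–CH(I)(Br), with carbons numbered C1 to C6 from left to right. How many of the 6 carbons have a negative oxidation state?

Tallying each carbon's bonds:
C1: 1C, 2O, 1Cl → 0 + 2 + 1 = +3
C2: 2C, 1H, 1Cl → 0 − 1 + 1 = 0
C3: 2C, 2H → 0 − 2 = -2
C4: 2C, 1O, 1Cl → 0 + 1 + 1 = +2
C5: 2C, 2H → 0 − 2 = -2
C6: 1C, 1H, 1Br, 1I → 0 − 1 + 1 + 1 = +1
2 carbons (C3, C5) meet the condition.

2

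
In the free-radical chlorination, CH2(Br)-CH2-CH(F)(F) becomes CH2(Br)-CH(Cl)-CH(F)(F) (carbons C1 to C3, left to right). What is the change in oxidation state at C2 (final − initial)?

+2

Before: C2 has 2 bonds to C, 2 bonds to H → oxidation state -2.
After: C2 has 2 bonds to C, 1 bond to H, 1 bond to Cl → oxidation state 0.
Δ = 0 − (-2) = +2, so this is an oxidation at C2.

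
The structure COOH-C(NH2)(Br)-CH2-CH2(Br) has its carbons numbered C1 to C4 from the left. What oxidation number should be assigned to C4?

-1

C4 has one bond to C (0), one bond to Br (+1), one bond to H (-1), one bond to H (-1).
Oxidation state = 0 + 1 − 1 − 1 = -1.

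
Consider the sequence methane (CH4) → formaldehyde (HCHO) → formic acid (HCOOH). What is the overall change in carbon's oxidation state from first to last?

Carbon oxidation states along the series — methane: -4, formaldehyde: 0, formic acid: +2.
Net change = +2 − (-4) = +6.

+6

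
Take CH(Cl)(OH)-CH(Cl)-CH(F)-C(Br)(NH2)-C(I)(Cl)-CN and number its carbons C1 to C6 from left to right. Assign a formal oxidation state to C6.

C6 has one bond to C (0), a triple bond to N (3×+1 = +3).
Oxidation state = 0 + 3 = +3.

+3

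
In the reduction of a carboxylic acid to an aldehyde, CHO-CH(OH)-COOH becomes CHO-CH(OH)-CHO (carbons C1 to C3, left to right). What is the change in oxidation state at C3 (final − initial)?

Before: C3 has 1 bond to C, 3 bonds to O → oxidation state +3.
After: C3 has 1 bond to C, 1 bond to H, 2 bonds to O → oxidation state +1.
Δ = +1 − (+3) = -2, so this is a reduction at C3.

-2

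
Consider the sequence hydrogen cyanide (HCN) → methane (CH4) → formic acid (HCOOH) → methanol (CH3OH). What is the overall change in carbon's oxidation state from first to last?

Carbon oxidation states along the series — hydrogen cyanide: +2, methane: -4, formic acid: +2, methanol: -2.
Net change = -2 − (+2) = -4.

-4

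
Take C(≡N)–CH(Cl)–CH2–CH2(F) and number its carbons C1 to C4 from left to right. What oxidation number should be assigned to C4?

-1

C4 has one bond to C (0), one bond to F (+1), one bond to H (-1), one bond to H (-1).
Oxidation state = 0 + 1 − 1 − 1 = -1.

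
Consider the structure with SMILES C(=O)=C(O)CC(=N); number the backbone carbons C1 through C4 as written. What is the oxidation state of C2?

Bonds to more-electronegative neighbours contribute +1 each, bonds to H or metals contribute −1 each, and C–C bonds contribute 0.
C2 has a double bond to C (2×0 = 0), one bond to C (0), one bond to O (+1).
Oxidation state = 0 + 0 + 1 = +1.

+1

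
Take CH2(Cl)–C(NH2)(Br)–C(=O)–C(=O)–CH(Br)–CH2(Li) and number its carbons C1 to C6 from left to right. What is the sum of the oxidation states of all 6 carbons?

Bonds to more-electronegative neighbours contribute +1 each, bonds to H or metals contribute −1 each, and C–C bonds contribute 0. Tallying each carbon:
C1: 1C, 2H, 1Cl → 0 − 2 + 1 = -1
C2: 2C, 1N, 1Br → 0 + 1 + 1 = +2
C3: 2C, 2O → 0 + 2 = +2
C4: 2C, 2O → 0 + 2 = +2
C5: 2C, 1H, 1Br → 0 − 1 + 1 = 0
C6: 1C, 2H, 1Li → 0 − 2 − 1 = -3
Sum = -1 + 2 + 2 + 2 + 0 − 3 = +2.

+2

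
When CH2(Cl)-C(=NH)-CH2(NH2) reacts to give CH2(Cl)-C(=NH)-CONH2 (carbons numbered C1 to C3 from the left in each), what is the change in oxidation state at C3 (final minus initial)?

Before: C3 has 1 bond to C, 2 bonds to H, 1 bond to N → oxidation state -1.
After: C3 has 1 bond to C, 2 bonds to O, 1 bond to N → oxidation state +3.
Δ = +3 − (-1) = +4, so this is an oxidation at C3.

+4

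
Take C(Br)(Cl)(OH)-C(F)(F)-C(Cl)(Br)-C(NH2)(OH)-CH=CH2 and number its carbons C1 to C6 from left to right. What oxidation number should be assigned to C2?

+2

C2 has one bond to C (0), one bond to C (0), one bond to F (+1), one bond to F (+1).
Oxidation state = 0 + 0 + 1 + 1 = +2.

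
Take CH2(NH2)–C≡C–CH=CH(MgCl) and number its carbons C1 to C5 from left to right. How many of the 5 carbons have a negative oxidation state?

Count +1 for every bond to an atom more electronegative than carbon and −1 for every bond to one less electronegative; C–C bonds are 0. Tallying each carbon:
C1: 1C, 2H, 1N → 0 − 2 + 1 = -1
C2: 4C → 0 = 0
C3: 4C → 0 = 0
C4: 3C, 1H → 0 − 1 = -1
C5: 2C, 1H, 1Mg → 0 − 1 − 1 = -2
3 carbons (C1, C4, C5) meet the condition.

3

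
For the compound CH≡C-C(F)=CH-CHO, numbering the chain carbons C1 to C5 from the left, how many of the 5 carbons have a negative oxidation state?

Tallying each carbon's bonds:
C1: 3C, 1H → 0 − 1 = -1
C2: 4C → 0 = 0
C3: 3C, 1F → 0 + 1 = +1
C4: 3C, 1H → 0 − 1 = -1
C5: 1C, 1H, 2O → 0 − 1 + 2 = +1
2 carbons (C1, C4) meet the condition.

2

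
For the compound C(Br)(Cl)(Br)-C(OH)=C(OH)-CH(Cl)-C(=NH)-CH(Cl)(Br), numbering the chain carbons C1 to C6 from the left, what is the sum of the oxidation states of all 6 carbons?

Tallying each carbon's bonds:
C1: 1C, 1Cl, 2Br → 0 + 1 + 2 = +3
C2: 3C, 1O → 0 + 1 = +1
C3: 3C, 1O → 0 + 1 = +1
C4: 2C, 1H, 1Cl → 0 − 1 + 1 = 0
C5: 2C, 2N → 0 + 2 = +2
C6: 1C, 1H, 1Cl, 1Br → 0 − 1 + 1 + 1 = +1
Sum = +3 + 1 + 1 + 0 + 2 + 1 = +8.

+8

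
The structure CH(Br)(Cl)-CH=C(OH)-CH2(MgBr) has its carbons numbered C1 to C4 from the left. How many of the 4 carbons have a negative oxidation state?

Tallying each carbon's bonds:
C1: 1C, 1H, 1Cl, 1Br → 0 − 1 + 1 + 1 = +1
C2: 3C, 1H → 0 − 1 = -1
C3: 3C, 1O → 0 + 1 = +1
C4: 1C, 2H, 1Mg → 0 − 2 − 1 = -3
2 carbons (C2, C4) meet the condition.

2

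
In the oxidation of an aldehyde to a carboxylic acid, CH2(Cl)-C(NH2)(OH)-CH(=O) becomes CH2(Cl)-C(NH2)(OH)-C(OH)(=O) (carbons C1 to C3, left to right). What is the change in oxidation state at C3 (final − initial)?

Before: C3 has 1 bond to C, 1 bond to H, 2 bonds to O → oxidation state +1.
After: C3 has 1 bond to C, 3 bonds to O → oxidation state +3.
Δ = +3 − (+1) = +2, so this is an oxidation at C3.

+2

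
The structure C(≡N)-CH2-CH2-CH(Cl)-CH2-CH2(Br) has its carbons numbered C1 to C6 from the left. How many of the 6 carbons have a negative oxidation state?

4

Tallying each carbon's bonds:
C1: 1C, 3N → 0 + 3 = +3
C2: 2C, 2H → 0 − 2 = -2
C3: 2C, 2H → 0 − 2 = -2
C4: 2C, 1H, 1Cl → 0 − 1 + 1 = 0
C5: 2C, 2H → 0 − 2 = -2
C6: 1C, 2H, 1Br → 0 − 2 + 1 = -1
4 carbons (C2, C3, C5, C6) meet the condition.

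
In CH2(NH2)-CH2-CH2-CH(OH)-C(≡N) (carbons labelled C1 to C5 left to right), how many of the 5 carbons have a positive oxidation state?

Tallying each carbon's bonds:
C1: 1C, 2H, 1N → 0 − 2 + 1 = -1
C2: 2C, 2H → 0 − 2 = -2
C3: 2C, 2H → 0 − 2 = -2
C4: 2C, 1H, 1O → 0 − 1 + 1 = 0
C5: 1C, 3N → 0 + 3 = +3
1 carbon (C5) meets the condition.

1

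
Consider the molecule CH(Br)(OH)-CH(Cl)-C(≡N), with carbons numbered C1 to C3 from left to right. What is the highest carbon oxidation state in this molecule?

+3

Tallying each carbon's bonds:
C1: 1C, 1H, 1O, 1Br → 0 − 1 + 1 + 1 = +1
C2: 2C, 1H, 1Cl → 0 − 1 + 1 = 0
C3: 1C, 3N → 0 + 3 = +3
The highest value is +3.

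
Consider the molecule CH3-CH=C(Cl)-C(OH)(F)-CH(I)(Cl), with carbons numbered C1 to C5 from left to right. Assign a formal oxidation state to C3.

C3 has a double bond to C (2×0 = 0), one bond to C (0), one bond to Cl (+1).
Oxidation state = 0 + 0 + 1 = +1.

+1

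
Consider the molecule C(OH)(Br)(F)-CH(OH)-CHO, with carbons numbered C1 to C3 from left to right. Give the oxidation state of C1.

+3

Count +1 for every bond to an atom more electronegative than carbon and −1 for every bond to one less electronegative; C–C bonds are 0.
C1 has one bond to C (0), one bond to O (+1), one bond to Br (+1), one bond to F (+1).
Oxidation state = 0 + 1 + 1 + 1 = +3.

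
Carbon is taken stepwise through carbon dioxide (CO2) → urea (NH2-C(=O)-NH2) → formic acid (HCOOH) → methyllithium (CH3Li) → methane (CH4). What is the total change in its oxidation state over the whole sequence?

-8

Carbon oxidation states along the series — carbon dioxide: +4, urea: +4, formic acid: +2, methyllithium: -4, methane: -4.
Net change = -4 − (+4) = -8.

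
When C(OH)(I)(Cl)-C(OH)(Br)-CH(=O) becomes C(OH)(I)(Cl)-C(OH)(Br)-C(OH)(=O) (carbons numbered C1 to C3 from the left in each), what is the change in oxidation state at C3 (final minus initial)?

+2

Before: C3 has 1 bond to C, 1 bond to H, 2 bonds to O → oxidation state +1.
After: C3 has 1 bond to C, 3 bonds to O → oxidation state +3.
Δ = +3 − (+1) = +2, so this is an oxidation at C3.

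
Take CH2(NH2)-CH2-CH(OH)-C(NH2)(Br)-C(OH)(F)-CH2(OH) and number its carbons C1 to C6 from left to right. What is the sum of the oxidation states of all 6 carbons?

0

Assign +1 per bond to O/N/halogen, −1 per bond to H or an electropositive element, and 0 per bond to carbon. Tallying each carbon:
C1: 1C, 2H, 1N → 0 − 2 + 1 = -1
C2: 2C, 2H → 0 − 2 = -2
C3: 2C, 1H, 1O → 0 − 1 + 1 = 0
C4: 2C, 1N, 1Br → 0 + 1 + 1 = +2
C5: 2C, 1O, 1F → 0 + 1 + 1 = +2
C6: 1C, 2H, 1O → 0 − 2 + 1 = -1
Sum = -1 − 2 + 0 + 2 + 2 − 1 = 0.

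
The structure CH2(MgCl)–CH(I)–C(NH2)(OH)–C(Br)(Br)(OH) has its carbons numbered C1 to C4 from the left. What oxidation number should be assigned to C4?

+3

C4 has one bond to C (0), one bond to Br (+1), one bond to Br (+1), one bond to O (+1).
Oxidation state = 0 + 1 + 1 + 1 = +3.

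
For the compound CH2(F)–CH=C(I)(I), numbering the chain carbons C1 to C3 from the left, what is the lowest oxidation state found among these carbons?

Tallying each carbon's bonds:
C1: 1C, 2H, 1F → 0 − 2 + 1 = -1
C2: 3C, 1H → 0 − 1 = -1
C3: 2C, 2I → 0 + 2 = +2
The lowest value is -1.

-1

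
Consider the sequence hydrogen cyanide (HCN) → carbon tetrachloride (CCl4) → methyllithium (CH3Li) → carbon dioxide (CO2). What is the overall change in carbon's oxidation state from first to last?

+2

Carbon oxidation states along the series — hydrogen cyanide: +2, carbon tetrachloride: +4, methyllithium: -4, carbon dioxide: +4.
Net change = +4 − (+2) = +2.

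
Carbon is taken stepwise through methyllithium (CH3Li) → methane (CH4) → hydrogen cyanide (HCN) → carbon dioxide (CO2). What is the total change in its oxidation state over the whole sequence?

Carbon oxidation states along the series — methyllithium: -4, methane: -4, hydrogen cyanide: +2, carbon dioxide: +4.
Net change = +4 − (-4) = +8.

+8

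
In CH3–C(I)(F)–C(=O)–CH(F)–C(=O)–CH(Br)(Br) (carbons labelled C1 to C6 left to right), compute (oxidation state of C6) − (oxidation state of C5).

-1

C6: 1C, 1H, 2Br → 0 − 1 + 2 = +1
C5: 2C, 2O → 0 + 2 = +2
Difference: +1 − (+2) = -1.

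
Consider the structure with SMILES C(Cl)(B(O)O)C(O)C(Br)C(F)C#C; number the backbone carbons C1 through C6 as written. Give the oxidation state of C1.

C1 has one bond to C (0), one bond to H (-1), one bond to Cl (+1), one bond to B (-1).
Oxidation state = 0 − 1 + 1 − 1 = -1.

-1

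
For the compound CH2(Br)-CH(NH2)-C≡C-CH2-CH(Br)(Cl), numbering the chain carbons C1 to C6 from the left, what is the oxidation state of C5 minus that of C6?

C5: 2C, 2H → 0 − 2 = -2
C6: 1C, 1H, 1Cl, 1Br → 0 − 1 + 1 + 1 = +1
Difference: -2 − (+1) = -3.

-3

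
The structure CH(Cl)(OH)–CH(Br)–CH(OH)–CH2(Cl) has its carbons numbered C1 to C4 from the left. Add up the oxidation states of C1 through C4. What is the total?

0

Tallying each carbon's bonds:
C1: 1C, 1H, 1O, 1Cl → 0 − 1 + 1 + 1 = +1
C2: 2C, 1H, 1Br → 0 − 1 + 1 = 0
C3: 2C, 1H, 1O → 0 − 1 + 1 = 0
C4: 1C, 2H, 1Cl → 0 − 2 + 1 = -1
Sum = +1 + 0 + 0 − 1 = 0.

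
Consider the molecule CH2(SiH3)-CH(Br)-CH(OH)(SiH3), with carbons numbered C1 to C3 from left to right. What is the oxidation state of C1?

-3

Count +1 for every bond to an atom more electronegative than carbon and −1 for every bond to one less electronegative; C–C bonds are 0.
C1 has one bond to C (0), one bond to Si (-1), one bond to H (-1), one bond to H (-1).
Oxidation state = 0 − 1 − 1 − 1 = -3.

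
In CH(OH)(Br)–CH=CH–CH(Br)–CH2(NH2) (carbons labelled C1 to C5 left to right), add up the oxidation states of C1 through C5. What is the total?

-2

Tallying each carbon's bonds:
C1: 1C, 1H, 1O, 1Br → 0 − 1 + 1 + 1 = +1
C2: 3C, 1H → 0 − 1 = -1
C3: 3C, 1H → 0 − 1 = -1
C4: 2C, 1H, 1Br → 0 − 1 + 1 = 0
C5: 1C, 2H, 1N → 0 − 2 + 1 = -1
Sum = +1 − 1 − 1 + 0 − 1 = -2.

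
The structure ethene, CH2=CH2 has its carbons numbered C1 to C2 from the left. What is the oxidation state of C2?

-2

Count +1 for every bond to an atom more electronegative than carbon and −1 for every bond to one less electronegative; C–C bonds are 0.
C2 has one bond to H (-1), one bond to H (-1), a double bond to C (2×0 = 0).
Oxidation state = -1 − 1 + 0 = -2.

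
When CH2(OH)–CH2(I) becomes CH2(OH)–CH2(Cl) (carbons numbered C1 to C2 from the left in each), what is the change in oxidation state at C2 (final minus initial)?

Before: C2 has 1 bond to C, 2 bonds to H, 1 bond to I → oxidation state -1.
After: C2 has 1 bond to C, 2 bonds to H, 1 bond to Cl → oxidation state -1.
Δ = -1 − (-1) = 0, so no net redox change at C2.

0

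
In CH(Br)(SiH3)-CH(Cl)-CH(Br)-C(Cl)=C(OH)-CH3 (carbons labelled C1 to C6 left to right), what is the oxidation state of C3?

Bonds to more-electronegative neighbours contribute +1 each, bonds to H or metals contribute −1 each, and C–C bonds contribute 0.
C3 has one bond to C (0), one bond to C (0), one bond to Br (+1), one bond to H (-1).
Oxidation state = 0 + 0 + 1 − 1 = 0.

0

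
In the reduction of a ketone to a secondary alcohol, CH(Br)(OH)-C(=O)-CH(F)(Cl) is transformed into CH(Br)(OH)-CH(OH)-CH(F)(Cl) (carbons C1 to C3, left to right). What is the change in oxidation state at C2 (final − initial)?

-2

Before: C2 has 2 bonds to C, 2 bonds to O → oxidation state +2.
After: C2 has 2 bonds to C, 1 bond to H, 1 bond to O → oxidation state 0.
Δ = 0 − (+2) = -2, so this is a reduction at C2.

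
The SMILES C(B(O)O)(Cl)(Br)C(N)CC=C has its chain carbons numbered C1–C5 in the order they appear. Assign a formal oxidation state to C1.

+1

C1 has one bond to C (0), one bond to B (-1), one bond to Cl (+1), one bond to Br (+1).
Oxidation state = 0 − 1 + 1 + 1 = +1.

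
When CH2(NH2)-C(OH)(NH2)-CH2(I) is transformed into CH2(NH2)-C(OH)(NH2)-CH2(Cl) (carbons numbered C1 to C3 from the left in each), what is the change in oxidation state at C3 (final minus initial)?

Before: C3 has 1 bond to C, 2 bonds to H, 1 bond to I → oxidation state -1.
After: C3 has 1 bond to C, 2 bonds to H, 1 bond to Cl → oxidation state -1.
Δ = -1 − (-1) = 0, so no net redox change at C3.

0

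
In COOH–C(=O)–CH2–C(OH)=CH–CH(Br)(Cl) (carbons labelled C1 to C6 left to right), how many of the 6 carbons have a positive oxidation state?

Tallying each carbon's bonds:
C1: 1C, 3O → 0 + 3 = +3
C2: 2C, 2O → 0 + 2 = +2
C3: 2C, 2H → 0 − 2 = -2
C4: 3C, 1O → 0 + 1 = +1
C5: 3C, 1H → 0 − 1 = -1
C6: 1C, 1H, 1Cl, 1Br → 0 − 1 + 1 + 1 = +1
4 carbons (C1, C2, C4, C6) meet the condition.

4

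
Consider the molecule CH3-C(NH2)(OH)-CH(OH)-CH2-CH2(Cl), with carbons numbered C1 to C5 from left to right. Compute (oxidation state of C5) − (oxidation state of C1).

C5: 1C, 2H, 1Cl → 0 − 2 + 1 = -1
C1: 1C, 3H → 0 − 3 = -3
Difference: -1 − (-3) = +2.

+2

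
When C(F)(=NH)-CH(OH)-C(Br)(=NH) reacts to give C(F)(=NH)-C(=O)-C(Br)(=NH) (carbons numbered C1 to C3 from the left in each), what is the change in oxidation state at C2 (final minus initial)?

Before: C2 has 2 bonds to C, 1 bond to H, 1 bond to O → oxidation state 0.
After: C2 has 2 bonds to C, 2 bonds to O → oxidation state +2.
Δ = +2 − (0) = +2, so this is an oxidation at C2.

+2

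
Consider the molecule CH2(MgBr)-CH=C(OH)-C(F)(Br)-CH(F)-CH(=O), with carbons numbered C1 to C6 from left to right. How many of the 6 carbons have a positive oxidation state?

3

Tallying each carbon's bonds:
C1: 1C, 2H, 1Mg → 0 − 2 − 1 = -3
C2: 3C, 1H → 0 − 1 = -1
C3: 3C, 1O → 0 + 1 = +1
C4: 2C, 1F, 1Br → 0 + 1 + 1 = +2
C5: 2C, 1H, 1F → 0 − 1 + 1 = 0
C6: 1C, 1H, 2O → 0 − 1 + 2 = +1
3 carbons (C3, C4, C6) meet the condition.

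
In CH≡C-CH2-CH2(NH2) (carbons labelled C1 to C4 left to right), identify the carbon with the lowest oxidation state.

C3

Tallying each carbon's bonds:
C1: 3C, 1H → 0 − 1 = -1
C2: 4C → 0 = 0
C3: 2C, 2H → 0 − 2 = -2
C4: 1C, 2H, 1N → 0 − 2 + 1 = -1
The most reduced carbon is C3 at -2.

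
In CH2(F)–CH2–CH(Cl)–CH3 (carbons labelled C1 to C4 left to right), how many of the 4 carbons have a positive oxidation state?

Tallying each carbon's bonds:
C1: 1C, 2H, 1F → 0 − 2 + 1 = -1
C2: 2C, 2H → 0 − 2 = -2
C3: 2C, 1H, 1Cl → 0 − 1 + 1 = 0
C4: 1C, 3H → 0 − 3 = -3
0 carbons meet the condition.

0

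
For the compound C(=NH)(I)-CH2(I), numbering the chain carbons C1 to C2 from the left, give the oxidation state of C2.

Each bond to a more electronegative atom (O, N, halogen) counts +1, each bond to a less electronegative atom (H, metal, B, Si) counts −1, and each C–C bond counts 0.
C2 has one bond to C (0), one bond to H (-1), one bond to H (-1), one bond to I (+1).
Oxidation state = 0 − 1 − 1 + 1 = -1.

-1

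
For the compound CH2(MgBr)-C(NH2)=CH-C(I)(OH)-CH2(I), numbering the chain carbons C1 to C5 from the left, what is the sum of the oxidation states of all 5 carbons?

Tallying each carbon's bonds:
C1: 1C, 2H, 1Mg → 0 − 2 − 1 = -3
C2: 3C, 1N → 0 + 1 = +1
C3: 3C, 1H → 0 − 1 = -1
C4: 2C, 1O, 1I → 0 + 1 + 1 = +2
C5: 1C, 2H, 1I → 0 − 2 + 1 = -1
Sum = -3 + 1 − 1 + 2 − 1 = -2.

-2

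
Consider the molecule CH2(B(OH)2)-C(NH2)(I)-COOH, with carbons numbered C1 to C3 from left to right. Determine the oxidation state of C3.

Each bond to a more electronegative atom (O, N, halogen) counts +1, each bond to a less electronegative atom (H, metal, B, Si) counts −1, and each C–C bond counts 0.
C3 has one bond to C (0), a double bond to O (2×+1 = +2), one bond to O (+1).
Oxidation state = 0 + 2 + 1 = +3.

+3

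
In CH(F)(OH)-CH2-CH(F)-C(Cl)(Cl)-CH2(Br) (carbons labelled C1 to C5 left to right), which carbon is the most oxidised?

C4

Tallying each carbon's bonds:
C1: 1C, 1H, 1O, 1F → 0 − 1 + 1 + 1 = +1
C2: 2C, 2H → 0 − 2 = -2
C3: 2C, 1H, 1F → 0 − 1 + 1 = 0
C4: 2C, 2Cl → 0 + 2 = +2
C5: 1C, 2H, 1Br → 0 − 2 + 1 = -1
The most oxidised carbon is C4 at +2.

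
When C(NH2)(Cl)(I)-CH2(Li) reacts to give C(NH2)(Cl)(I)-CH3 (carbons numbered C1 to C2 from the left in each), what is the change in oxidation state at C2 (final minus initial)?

0

Before: C2 has 1 bond to C, 2 bonds to H, 1 bond to Li → oxidation state -3.
After: C2 has 1 bond to C, 3 bonds to H → oxidation state -3.
Δ = -3 − (-3) = 0, so no net redox change at C2.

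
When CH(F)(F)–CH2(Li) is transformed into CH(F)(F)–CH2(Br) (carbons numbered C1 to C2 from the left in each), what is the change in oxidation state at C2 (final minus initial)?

+2

Before: C2 has 1 bond to C, 2 bonds to H, 1 bond to Li → oxidation state -3.
After: C2 has 1 bond to C, 2 bonds to H, 1 bond to Br → oxidation state -1.
Δ = -1 − (-3) = +2, so this is an oxidation at C2.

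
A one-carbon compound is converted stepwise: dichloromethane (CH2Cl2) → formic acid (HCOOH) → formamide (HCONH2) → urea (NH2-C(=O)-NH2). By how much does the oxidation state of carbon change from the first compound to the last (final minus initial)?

+4

Carbon oxidation states along the series — dichloromethane: 0, formic acid: +2, formamide: +2, urea: +4.
Net change = +4 − (0) = +4.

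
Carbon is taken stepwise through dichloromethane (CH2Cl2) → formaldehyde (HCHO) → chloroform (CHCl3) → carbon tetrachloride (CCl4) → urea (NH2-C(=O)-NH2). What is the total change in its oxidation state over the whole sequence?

Carbon oxidation states along the series — dichloromethane: 0, formaldehyde: 0, chloroform: +2, carbon tetrachloride: +4, urea: +4.
Net change = +4 − (0) = +4.

+4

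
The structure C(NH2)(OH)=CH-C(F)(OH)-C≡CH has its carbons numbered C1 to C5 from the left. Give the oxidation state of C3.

C3 has one bond to C (0), one bond to C (0), one bond to F (+1), one bond to O (+1).
Oxidation state = 0 + 0 + 1 + 1 = +2.

+2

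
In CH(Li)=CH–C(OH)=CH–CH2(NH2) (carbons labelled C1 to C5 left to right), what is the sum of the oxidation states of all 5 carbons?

Count +1 for every bond to an atom more electronegative than carbon and −1 for every bond to one less electronegative; C–C bonds are 0. Tallying each carbon:
C1: 2C, 1H, 1Li → 0 − 1 − 1 = -2
C2: 3C, 1H → 0 − 1 = -1
C3: 3C, 1O → 0 + 1 = +1
C4: 3C, 1H → 0 − 1 = -1
C5: 1C, 2H, 1N → 0 − 2 + 1 = -1
Sum = -2 − 1 + 1 − 1 − 1 = -4.

-4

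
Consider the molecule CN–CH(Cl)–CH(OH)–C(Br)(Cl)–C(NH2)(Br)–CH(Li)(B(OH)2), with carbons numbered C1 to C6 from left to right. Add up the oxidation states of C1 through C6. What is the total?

Count +1 for every bond to an atom more electronegative than carbon and −1 for every bond to one less electronegative; C–C bonds are 0. Tallying each carbon:
C1: 1C, 3N → 0 + 3 = +3
C2: 2C, 1H, 1Cl → 0 − 1 + 1 = 0
C3: 2C, 1H, 1O → 0 − 1 + 1 = 0
C4: 2C, 1Cl, 1Br → 0 + 1 + 1 = +2
C5: 2C, 1N, 1Br → 0 + 1 + 1 = +2
C6: 1C, 1H, 1Li, 1B → 0 − 1 − 1 − 1 = -3
Sum = +3 + 0 + 0 + 2 + 2 − 3 = +4.

+4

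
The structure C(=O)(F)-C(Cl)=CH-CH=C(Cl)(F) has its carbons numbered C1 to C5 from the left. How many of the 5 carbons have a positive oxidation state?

Assign +1 per bond to O/N/halogen, −1 per bond to H or an electropositive element, and 0 per bond to carbon. Tallying each carbon:
C1: 1C, 2O, 1F → 0 + 2 + 1 = +3
C2: 3C, 1Cl → 0 + 1 = +1
C3: 3C, 1H → 0 − 1 = -1
C4: 3C, 1H → 0 − 1 = -1
C5: 2C, 1F, 1Cl → 0 + 1 + 1 = +2
3 carbons (C1, C2, C5) meet the condition.

3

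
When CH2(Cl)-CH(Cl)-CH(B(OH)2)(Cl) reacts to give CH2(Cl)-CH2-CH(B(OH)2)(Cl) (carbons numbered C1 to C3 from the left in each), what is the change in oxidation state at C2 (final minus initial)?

-2

Before: C2 has 2 bonds to C, 1 bond to H, 1 bond to Cl → oxidation state 0.
After: C2 has 2 bonds to C, 2 bonds to H → oxidation state -2.
Δ = -2 − (0) = -2, so this is a reduction at C2.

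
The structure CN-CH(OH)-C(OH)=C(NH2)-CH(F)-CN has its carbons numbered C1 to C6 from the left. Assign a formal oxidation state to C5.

0

C5 has one bond to C (0), one bond to C (0), one bond to H (-1), one bond to F (+1).
Oxidation state = 0 + 0 − 1 + 1 = 0.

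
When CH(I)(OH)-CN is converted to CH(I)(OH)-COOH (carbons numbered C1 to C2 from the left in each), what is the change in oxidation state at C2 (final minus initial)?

0

Before: C2 has 1 bond to C, 3 bonds to N → oxidation state +3.
After: C2 has 1 bond to C, 3 bonds to O → oxidation state +3.
Δ = +3 − (+3) = 0, so no net redox change at C2.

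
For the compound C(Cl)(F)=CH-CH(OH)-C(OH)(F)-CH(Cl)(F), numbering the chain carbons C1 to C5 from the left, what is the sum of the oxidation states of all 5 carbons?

Bonds to more-electronegative neighbours contribute +1 each, bonds to H or metals contribute −1 each, and C–C bonds contribute 0. Tallying each carbon:
C1: 2C, 1F, 1Cl → 0 + 1 + 1 = +2
C2: 3C, 1H → 0 − 1 = -1
C3: 2C, 1H, 1O → 0 − 1 + 1 = 0
C4: 2C, 1O, 1F → 0 + 1 + 1 = +2
C5: 1C, 1H, 1F, 1Cl → 0 − 1 + 1 + 1 = +1
Sum = +2 − 1 + 0 + 2 + 1 = +4.

+4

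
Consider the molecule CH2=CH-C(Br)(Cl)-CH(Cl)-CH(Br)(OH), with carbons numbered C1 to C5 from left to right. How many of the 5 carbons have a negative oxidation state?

Tallying each carbon's bonds:
C1: 2C, 2H → 0 − 2 = -2
C2: 3C, 1H → 0 − 1 = -1
C3: 2C, 1Cl, 1Br → 0 + 1 + 1 = +2
C4: 2C, 1H, 1Cl → 0 − 1 + 1 = 0
C5: 1C, 1H, 1O, 1Br → 0 − 1 + 1 + 1 = +1
2 carbons (C1, C2) meet the condition.

2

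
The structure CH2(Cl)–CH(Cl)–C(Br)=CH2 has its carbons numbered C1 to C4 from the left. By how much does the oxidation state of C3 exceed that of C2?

+1

C3: 3C, 1Br → 0 + 1 = +1
C2: 2C, 1H, 1Cl → 0 − 1 + 1 = 0
Difference: +1 − (0) = +1.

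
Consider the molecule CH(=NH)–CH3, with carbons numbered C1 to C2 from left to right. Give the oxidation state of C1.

+1

C1 has one bond to C (0), one bond to H (-1), a double bond to N (2×+1 = +2).
Oxidation state = 0 − 1 + 2 = +1.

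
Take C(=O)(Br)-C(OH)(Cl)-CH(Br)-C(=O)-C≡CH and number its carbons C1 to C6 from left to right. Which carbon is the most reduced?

C6

Tallying each carbon's bonds:
C1: 1C, 2O, 1Br → 0 + 2 + 1 = +3
C2: 2C, 1O, 1Cl → 0 + 1 + 1 = +2
C3: 2C, 1H, 1Br → 0 − 1 + 1 = 0
C4: 2C, 2O → 0 + 2 = +2
C5: 4C → 0 = 0
C6: 3C, 1H → 0 − 1 = -1
The most reduced carbon is C6 at -1.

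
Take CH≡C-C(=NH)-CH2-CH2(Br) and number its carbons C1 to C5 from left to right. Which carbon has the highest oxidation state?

C3

Each bond to a more electronegative atom (O, N, halogen) counts +1, each bond to a less electronegative atom (H, metal, B, Si) counts −1, and each C–C bond counts 0. Tallying each carbon:
C1: 3C, 1H → 0 − 1 = -1
C2: 4C → 0 = 0
C3: 2C, 2N → 0 + 2 = +2
C4: 2C, 2H → 0 − 2 = -2
C5: 1C, 2H, 1Br → 0 − 2 + 1 = -1
The most oxidised carbon is C3 at +2.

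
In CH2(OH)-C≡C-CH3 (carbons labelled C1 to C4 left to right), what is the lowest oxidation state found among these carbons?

Tallying each carbon's bonds:
C1: 1C, 2H, 1O → 0 − 2 + 1 = -1
C2: 4C → 0 = 0
C3: 4C → 0 = 0
C4: 1C, 3H → 0 − 3 = -3
The lowest value is -3.

-3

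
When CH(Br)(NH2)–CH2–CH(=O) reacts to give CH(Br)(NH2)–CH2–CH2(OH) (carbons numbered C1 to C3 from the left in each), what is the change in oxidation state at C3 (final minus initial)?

-2

Before: C3 has 1 bond to C, 1 bond to H, 2 bonds to O → oxidation state +1.
After: C3 has 1 bond to C, 2 bonds to H, 1 bond to O → oxidation state -1.
Δ = -1 − (+1) = -2, so this is a reduction at C3.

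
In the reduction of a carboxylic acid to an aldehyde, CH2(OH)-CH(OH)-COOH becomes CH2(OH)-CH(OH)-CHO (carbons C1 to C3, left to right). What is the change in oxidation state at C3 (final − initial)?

Before: C3 has 1 bond to C, 3 bonds to O → oxidation state +3.
After: C3 has 1 bond to C, 1 bond to H, 2 bonds to O → oxidation state +1.
Δ = +1 − (+3) = -2, so this is a reduction at C3.

-2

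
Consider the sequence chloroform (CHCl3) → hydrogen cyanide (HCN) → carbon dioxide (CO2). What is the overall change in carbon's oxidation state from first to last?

+2

Carbon oxidation states along the series — chloroform: +2, hydrogen cyanide: +2, carbon dioxide: +4.
Net change = +4 − (+2) = +2.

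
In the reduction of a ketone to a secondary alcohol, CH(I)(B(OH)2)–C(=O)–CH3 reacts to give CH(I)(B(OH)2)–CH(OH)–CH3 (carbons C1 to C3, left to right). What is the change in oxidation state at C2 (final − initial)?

-2

Before: C2 has 2 bonds to C, 2 bonds to O → oxidation state +2.
After: C2 has 2 bonds to C, 1 bond to H, 1 bond to O → oxidation state 0.
Δ = 0 − (+2) = -2, so this is a reduction at C2.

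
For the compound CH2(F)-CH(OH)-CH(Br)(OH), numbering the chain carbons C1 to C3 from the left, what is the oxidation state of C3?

+1

Count +1 for every bond to an atom more electronegative than carbon and −1 for every bond to one less electronegative; C–C bonds are 0.
C3 has one bond to C (0), one bond to H (-1), one bond to Br (+1), one bond to O (+1).
Oxidation state = 0 − 1 + 1 + 1 = +1.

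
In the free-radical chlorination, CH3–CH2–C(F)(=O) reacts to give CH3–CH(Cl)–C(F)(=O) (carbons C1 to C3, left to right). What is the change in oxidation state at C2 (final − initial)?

+2

Before: C2 has 2 bonds to C, 2 bonds to H → oxidation state -2.
After: C2 has 2 bonds to C, 1 bond to H, 1 bond to Cl → oxidation state 0.
Δ = 0 − (-2) = +2, so this is an oxidation at C2.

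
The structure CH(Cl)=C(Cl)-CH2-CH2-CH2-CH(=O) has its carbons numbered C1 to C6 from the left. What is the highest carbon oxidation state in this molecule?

Bonds to more-electronegative neighbours contribute +1 each, bonds to H or metals contribute −1 each, and C–C bonds contribute 0. Tallying each carbon:
C1: 2C, 1H, 1Cl → 0 − 1 + 1 = 0
C2: 3C, 1Cl → 0 + 1 = +1
C3: 2C, 2H → 0 − 2 = -2
C4: 2C, 2H → 0 − 2 = -2
C5: 2C, 2H → 0 − 2 = -2
C6: 1C, 1H, 2O → 0 − 1 + 2 = +1
The highest value is +1.

+1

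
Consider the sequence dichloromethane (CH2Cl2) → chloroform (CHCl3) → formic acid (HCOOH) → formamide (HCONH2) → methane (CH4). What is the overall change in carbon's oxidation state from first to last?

-4

Carbon oxidation states along the series — dichloromethane: 0, chloroform: +2, formic acid: +2, formamide: +2, methane: -4.
Net change = -4 − (0) = -4.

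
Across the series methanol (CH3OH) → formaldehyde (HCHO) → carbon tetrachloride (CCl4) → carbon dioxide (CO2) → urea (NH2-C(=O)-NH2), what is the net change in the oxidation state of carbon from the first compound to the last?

+6

Carbon oxidation states along the series — methanol: -2, formaldehyde: 0, carbon tetrachloride: +4, carbon dioxide: +4, urea: +4.
Net change = +4 − (-2) = +6.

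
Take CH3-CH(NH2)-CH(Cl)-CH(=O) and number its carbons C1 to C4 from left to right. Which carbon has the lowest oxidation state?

C1

Tallying each carbon's bonds:
C1: 1C, 3H → 0 − 3 = -3
C2: 2C, 1H, 1N → 0 − 1 + 1 = 0
C3: 2C, 1H, 1Cl → 0 − 1 + 1 = 0
C4: 1C, 1H, 2O → 0 − 1 + 2 = +1
The most reduced carbon is C1 at -3.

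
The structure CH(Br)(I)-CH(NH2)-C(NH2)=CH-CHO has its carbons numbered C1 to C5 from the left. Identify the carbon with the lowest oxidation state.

C4

Each bond to a more electronegative atom (O, N, halogen) counts +1, each bond to a less electronegative atom (H, metal, B, Si) counts −1, and each C–C bond counts 0. Tallying each carbon:
C1: 1C, 1H, 1Br, 1I → 0 − 1 + 1 + 1 = +1
C2: 2C, 1H, 1N → 0 − 1 + 1 = 0
C3: 3C, 1N → 0 + 1 = +1
C4: 3C, 1H → 0 − 1 = -1
C5: 1C, 1H, 2O → 0 − 1 + 2 = +1
The most reduced carbon is C4 at -1.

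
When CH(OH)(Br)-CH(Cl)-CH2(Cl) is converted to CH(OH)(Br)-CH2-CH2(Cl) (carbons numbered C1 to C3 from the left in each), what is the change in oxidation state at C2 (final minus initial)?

Before: C2 has 2 bonds to C, 1 bond to H, 1 bond to Cl → oxidation state 0.
After: C2 has 2 bonds to C, 2 bonds to H → oxidation state -2.
Δ = -2 − (0) = -2, so this is a reduction at C2.

-2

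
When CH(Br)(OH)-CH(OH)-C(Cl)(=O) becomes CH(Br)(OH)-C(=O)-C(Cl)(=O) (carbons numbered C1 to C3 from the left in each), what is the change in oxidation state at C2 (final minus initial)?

Before: C2 has 2 bonds to C, 1 bond to H, 1 bond to O → oxidation state 0.
After: C2 has 2 bonds to C, 2 bonds to O → oxidation state +2.
Δ = +2 − (0) = +2, so this is an oxidation at C2.

+2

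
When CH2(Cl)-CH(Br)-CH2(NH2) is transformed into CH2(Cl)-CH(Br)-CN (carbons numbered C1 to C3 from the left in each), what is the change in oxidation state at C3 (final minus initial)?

Before: C3 has 1 bond to C, 2 bonds to H, 1 bond to N → oxidation state -1.
After: C3 has 1 bond to C, 3 bonds to N → oxidation state +3.
Δ = +3 − (-1) = +4, so this is an oxidation at C3.

+4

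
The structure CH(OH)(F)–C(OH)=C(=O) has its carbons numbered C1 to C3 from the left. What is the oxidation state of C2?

+1

C2 has one bond to C (0), a double bond to C (2×0 = 0), one bond to O (+1).
Oxidation state = 0 + 0 + 1 = +1.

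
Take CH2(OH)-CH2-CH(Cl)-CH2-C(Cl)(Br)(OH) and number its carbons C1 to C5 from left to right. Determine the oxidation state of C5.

Bonds to more-electronegative neighbours contribute +1 each, bonds to H or metals contribute −1 each, and C–C bonds contribute 0.
C5 has one bond to C (0), one bond to Cl (+1), one bond to Br (+1), one bond to O (+1).
Oxidation state = 0 + 1 + 1 + 1 = +3.

+3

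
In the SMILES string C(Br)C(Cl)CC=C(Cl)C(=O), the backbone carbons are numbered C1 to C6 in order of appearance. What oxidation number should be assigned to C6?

+1

C6 has one bond to C (0), one bond to H (-1), a double bond to O (2×+1 = +2).
Oxidation state = 0 − 1 + 2 = +1.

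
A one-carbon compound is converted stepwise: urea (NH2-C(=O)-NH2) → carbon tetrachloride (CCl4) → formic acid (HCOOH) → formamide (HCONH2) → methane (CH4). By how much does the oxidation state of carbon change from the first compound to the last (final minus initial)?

Carbon oxidation states along the series — urea: +4, carbon tetrachloride: +4, formic acid: +2, formamide: +2, methane: -4.
Net change = -4 − (+4) = -8.

-8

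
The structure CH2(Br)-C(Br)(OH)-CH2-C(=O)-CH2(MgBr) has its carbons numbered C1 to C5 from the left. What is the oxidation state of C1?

Bonds to more-electronegative neighbours contribute +1 each, bonds to H or metals contribute −1 each, and C–C bonds contribute 0.
C1 has one bond to C (0), one bond to H (-1), one bond to H (-1), one bond to Br (+1).
Oxidation state = 0 − 1 − 1 + 1 = -1.

-1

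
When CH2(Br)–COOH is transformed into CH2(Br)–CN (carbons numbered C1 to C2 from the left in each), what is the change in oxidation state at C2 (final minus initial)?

0

Before: C2 has 1 bond to C, 3 bonds to O → oxidation state +3.
After: C2 has 1 bond to C, 3 bonds to N → oxidation state +3.
Δ = +3 − (+3) = 0, so no net redox change at C2.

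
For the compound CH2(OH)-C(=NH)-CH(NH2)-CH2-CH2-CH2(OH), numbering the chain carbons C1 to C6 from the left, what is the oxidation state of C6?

-1

Count +1 for every bond to an atom more electronegative than carbon and −1 for every bond to one less electronegative; C–C bonds are 0.
C6 has one bond to C (0), one bond to O (+1), one bond to H (-1), one bond to H (-1).
Oxidation state = 0 + 1 − 1 − 1 = -1.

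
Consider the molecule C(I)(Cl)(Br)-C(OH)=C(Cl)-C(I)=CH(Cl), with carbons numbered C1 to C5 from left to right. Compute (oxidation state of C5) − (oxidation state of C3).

C5: 2C, 1H, 1Cl → 0 − 1 + 1 = 0
C3: 3C, 1Cl → 0 + 1 = +1
Difference: 0 − (+1) = -1.

-1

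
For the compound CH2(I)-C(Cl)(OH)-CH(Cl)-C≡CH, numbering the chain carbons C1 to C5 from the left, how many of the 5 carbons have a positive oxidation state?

1

Tallying each carbon's bonds:
C1: 1C, 2H, 1I → 0 − 2 + 1 = -1
C2: 2C, 1O, 1Cl → 0 + 1 + 1 = +2
C3: 2C, 1H, 1Cl → 0 − 1 + 1 = 0
C4: 4C → 0 = 0
C5: 3C, 1H → 0 − 1 = -1
1 carbon (C2) meets the condition.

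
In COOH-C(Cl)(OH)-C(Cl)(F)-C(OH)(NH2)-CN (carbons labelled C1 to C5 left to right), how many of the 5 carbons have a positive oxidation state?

5

Tallying each carbon's bonds:
C1: 1C, 3O → 0 + 3 = +3
C2: 2C, 1O, 1Cl → 0 + 1 + 1 = +2
C3: 2C, 1F, 1Cl → 0 + 1 + 1 = +2
C4: 2C, 1O, 1N → 0 + 1 + 1 = +2
C5: 1C, 3N → 0 + 3 = +3
5 carbons (C1, C2, C3, C4, C5) meet the condition.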